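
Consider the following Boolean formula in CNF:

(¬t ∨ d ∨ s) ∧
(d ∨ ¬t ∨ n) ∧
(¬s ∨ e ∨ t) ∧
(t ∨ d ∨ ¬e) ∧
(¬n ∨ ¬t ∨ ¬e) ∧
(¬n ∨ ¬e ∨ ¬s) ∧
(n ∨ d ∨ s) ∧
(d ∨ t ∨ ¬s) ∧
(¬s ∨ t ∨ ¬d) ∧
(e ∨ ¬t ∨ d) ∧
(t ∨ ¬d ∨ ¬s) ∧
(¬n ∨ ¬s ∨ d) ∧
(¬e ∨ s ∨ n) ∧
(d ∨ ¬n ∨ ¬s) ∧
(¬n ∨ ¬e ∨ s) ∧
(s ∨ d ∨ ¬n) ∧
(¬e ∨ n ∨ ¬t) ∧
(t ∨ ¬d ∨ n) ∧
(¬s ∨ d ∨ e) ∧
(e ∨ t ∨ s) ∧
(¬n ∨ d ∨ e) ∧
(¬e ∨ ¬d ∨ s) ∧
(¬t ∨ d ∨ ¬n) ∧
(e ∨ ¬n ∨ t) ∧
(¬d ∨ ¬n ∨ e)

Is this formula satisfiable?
Yes

Yes, the formula is satisfiable.

One satisfying assignment is: n=False, d=True, t=True, s=False, e=False

Verification: With this assignment, all 25 clauses evaluate to true.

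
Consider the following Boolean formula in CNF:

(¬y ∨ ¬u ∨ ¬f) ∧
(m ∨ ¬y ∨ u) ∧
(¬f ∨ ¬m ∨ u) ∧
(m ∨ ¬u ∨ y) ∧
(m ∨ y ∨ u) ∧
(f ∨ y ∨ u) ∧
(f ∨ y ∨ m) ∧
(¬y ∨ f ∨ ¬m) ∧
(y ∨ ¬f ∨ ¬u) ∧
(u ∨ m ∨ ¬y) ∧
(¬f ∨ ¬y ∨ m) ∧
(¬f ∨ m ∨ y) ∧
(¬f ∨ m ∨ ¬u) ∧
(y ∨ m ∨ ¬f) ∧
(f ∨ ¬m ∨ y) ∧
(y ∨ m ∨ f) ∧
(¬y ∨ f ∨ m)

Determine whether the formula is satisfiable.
No

No, the formula is not satisfiable.

No assignment of truth values to the variables can make all 17 clauses true simultaneously.

The formula is UNSAT (unsatisfiable).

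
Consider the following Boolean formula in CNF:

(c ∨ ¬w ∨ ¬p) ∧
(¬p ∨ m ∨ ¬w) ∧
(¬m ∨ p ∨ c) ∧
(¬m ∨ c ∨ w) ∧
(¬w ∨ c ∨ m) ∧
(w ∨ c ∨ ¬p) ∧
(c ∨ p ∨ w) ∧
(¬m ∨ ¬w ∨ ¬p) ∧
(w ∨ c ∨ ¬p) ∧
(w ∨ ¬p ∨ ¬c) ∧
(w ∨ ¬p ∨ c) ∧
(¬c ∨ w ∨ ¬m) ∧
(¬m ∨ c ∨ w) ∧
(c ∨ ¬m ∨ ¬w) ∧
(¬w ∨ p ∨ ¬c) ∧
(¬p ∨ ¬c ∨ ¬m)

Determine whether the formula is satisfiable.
Yes

Yes, the formula is satisfiable.

One satisfying assignment is: c=True, w=False, m=False, p=False

Verification: With this assignment, all 16 clauses evaluate to true.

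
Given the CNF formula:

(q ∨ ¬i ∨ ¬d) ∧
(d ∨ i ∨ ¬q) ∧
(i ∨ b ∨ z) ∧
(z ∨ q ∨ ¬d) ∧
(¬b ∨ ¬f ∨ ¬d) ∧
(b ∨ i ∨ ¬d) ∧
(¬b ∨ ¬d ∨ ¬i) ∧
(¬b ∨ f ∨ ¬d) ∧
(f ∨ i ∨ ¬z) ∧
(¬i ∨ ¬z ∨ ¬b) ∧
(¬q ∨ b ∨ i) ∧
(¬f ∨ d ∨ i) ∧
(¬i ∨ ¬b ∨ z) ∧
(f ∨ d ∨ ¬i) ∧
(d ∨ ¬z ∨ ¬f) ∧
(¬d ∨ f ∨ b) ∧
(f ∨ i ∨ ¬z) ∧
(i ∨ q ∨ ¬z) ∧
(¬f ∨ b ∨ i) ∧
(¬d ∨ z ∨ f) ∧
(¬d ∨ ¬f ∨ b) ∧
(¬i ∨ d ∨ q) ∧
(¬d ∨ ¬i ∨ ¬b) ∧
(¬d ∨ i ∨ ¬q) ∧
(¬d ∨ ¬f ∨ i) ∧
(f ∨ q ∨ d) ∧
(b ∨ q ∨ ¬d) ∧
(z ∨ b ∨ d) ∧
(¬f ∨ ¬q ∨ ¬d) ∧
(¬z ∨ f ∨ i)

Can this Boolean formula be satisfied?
No

No, the formula is not satisfiable.

No assignment of truth values to the variables can make all 30 clauses true simultaneously.

The formula is UNSAT (unsatisfiable).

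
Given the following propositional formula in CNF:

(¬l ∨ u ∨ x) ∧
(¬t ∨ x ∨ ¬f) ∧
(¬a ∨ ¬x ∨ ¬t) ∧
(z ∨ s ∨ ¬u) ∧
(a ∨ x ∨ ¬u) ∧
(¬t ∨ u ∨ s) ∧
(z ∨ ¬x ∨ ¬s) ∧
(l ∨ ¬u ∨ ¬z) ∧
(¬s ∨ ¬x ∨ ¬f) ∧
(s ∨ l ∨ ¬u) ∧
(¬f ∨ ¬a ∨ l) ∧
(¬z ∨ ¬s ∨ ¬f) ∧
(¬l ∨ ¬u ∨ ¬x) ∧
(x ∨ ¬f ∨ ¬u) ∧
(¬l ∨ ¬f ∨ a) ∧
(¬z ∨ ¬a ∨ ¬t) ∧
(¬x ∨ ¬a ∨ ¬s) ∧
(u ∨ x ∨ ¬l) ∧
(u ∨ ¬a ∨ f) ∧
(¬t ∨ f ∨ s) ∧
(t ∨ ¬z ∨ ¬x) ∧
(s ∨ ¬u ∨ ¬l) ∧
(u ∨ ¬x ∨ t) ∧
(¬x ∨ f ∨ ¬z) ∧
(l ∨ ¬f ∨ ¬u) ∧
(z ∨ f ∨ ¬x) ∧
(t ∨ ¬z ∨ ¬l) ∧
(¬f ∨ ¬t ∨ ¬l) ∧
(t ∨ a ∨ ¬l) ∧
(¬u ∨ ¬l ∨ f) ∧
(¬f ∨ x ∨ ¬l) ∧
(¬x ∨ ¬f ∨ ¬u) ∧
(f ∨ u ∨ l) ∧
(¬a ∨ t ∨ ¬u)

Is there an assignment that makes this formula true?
Yes

Yes, the formula is satisfiable.

One satisfying assignment is: f=True, u=False, z=False, s=False, t=False, x=False, a=False, l=False

Verification: With this assignment, all 34 clauses evaluate to true.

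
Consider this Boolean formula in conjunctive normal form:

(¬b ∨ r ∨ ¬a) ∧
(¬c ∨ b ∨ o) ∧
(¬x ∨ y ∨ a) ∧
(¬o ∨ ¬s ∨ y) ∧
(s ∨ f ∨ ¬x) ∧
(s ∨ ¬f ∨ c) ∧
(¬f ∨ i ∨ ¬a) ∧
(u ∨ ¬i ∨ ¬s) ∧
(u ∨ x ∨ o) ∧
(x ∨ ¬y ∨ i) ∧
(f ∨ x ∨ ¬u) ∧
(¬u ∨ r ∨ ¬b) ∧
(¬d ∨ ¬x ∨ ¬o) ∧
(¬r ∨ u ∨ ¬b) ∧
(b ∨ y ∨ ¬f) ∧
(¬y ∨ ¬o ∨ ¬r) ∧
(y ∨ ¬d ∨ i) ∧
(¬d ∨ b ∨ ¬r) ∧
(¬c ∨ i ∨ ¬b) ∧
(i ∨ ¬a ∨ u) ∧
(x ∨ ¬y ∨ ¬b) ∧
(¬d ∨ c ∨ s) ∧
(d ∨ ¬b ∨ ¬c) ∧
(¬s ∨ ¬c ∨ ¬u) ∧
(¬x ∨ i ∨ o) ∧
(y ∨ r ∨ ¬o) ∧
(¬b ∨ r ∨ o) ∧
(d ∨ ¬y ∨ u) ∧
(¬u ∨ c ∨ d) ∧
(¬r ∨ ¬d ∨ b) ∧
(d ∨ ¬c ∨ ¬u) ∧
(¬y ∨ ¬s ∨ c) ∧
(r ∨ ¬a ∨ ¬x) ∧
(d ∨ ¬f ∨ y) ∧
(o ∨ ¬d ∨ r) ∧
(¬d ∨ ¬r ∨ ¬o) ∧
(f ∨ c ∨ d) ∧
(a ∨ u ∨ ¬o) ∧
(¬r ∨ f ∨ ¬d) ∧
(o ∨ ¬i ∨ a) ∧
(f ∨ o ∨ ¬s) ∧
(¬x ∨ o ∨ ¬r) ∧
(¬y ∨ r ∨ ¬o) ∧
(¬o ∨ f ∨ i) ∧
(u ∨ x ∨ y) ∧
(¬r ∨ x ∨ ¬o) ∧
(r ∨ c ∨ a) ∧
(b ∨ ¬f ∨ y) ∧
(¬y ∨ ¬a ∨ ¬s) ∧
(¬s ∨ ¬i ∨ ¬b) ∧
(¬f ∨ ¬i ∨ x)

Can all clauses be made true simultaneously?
No

No, the formula is not satisfiable.

No assignment of truth values to the variables can make all 51 clauses true simultaneously.

The formula is UNSAT (unsatisfiable).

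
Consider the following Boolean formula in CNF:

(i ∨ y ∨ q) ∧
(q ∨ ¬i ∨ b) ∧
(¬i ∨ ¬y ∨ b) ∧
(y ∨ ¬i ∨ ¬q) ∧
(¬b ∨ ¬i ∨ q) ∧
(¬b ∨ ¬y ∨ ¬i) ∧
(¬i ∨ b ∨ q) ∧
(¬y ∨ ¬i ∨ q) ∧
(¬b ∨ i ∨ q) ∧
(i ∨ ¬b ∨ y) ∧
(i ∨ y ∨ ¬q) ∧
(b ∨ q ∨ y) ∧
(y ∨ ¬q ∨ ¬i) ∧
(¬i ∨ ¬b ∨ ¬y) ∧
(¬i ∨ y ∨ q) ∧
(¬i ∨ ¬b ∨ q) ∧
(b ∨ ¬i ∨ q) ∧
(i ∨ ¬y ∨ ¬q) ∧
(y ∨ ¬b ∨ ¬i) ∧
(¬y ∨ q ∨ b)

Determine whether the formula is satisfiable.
No

No, the formula is not satisfiable.

No assignment of truth values to the variables can make all 20 clauses true simultaneously.

The formula is UNSAT (unsatisfiable).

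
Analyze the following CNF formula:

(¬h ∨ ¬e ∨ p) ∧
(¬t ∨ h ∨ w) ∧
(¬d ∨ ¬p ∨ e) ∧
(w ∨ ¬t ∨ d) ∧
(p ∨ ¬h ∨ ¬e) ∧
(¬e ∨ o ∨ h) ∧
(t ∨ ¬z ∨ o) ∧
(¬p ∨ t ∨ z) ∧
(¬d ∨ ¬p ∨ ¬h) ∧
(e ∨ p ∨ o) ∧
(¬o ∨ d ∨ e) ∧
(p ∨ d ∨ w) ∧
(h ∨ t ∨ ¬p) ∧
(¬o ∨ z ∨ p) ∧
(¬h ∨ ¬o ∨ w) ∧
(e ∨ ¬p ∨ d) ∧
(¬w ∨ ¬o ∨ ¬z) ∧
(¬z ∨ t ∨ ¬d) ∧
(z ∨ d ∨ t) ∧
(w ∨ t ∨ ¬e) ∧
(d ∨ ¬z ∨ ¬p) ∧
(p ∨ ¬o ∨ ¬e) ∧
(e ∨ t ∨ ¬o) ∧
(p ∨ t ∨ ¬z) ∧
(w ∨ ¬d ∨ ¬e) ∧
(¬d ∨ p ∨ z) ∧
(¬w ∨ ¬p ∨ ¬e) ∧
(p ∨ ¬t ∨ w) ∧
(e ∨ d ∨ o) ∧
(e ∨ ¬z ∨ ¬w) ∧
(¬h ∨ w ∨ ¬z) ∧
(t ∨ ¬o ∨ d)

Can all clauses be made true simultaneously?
No

No, the formula is not satisfiable.

No assignment of truth values to the variables can make all 32 clauses true simultaneously.

The formula is UNSAT (unsatisfiable).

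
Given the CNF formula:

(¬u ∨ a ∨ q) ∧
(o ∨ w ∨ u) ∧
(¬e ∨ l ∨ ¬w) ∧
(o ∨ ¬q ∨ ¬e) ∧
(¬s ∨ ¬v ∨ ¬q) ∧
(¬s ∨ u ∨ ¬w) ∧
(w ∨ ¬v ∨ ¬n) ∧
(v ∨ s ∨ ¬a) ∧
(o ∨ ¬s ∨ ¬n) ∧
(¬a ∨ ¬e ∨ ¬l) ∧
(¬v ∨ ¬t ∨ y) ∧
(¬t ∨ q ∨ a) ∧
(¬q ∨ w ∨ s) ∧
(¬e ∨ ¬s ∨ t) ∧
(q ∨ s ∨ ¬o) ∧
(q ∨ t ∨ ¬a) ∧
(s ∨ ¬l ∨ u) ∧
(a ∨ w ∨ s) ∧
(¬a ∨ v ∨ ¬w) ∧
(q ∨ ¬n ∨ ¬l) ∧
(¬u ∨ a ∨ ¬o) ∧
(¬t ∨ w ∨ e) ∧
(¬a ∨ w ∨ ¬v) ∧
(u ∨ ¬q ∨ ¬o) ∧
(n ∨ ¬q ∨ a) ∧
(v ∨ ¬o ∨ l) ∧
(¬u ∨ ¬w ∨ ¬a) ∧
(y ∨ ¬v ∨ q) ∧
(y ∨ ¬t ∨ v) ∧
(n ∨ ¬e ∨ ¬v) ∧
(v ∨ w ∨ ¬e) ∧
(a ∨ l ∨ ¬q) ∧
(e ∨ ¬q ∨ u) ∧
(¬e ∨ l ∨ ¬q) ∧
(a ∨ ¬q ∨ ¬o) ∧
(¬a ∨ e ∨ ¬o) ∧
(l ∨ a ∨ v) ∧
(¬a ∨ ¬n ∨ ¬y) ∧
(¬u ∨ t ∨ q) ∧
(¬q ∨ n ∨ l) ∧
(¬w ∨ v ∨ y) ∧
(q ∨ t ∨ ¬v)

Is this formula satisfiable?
Yes

Yes, the formula is satisfiable.

One satisfying assignment is: o=True, l=True, t=False, v=False, u=False, a=False, q=False, e=False, n=False, s=True, y=False, w=False

Verification: With this assignment, all 42 clauses evaluate to true.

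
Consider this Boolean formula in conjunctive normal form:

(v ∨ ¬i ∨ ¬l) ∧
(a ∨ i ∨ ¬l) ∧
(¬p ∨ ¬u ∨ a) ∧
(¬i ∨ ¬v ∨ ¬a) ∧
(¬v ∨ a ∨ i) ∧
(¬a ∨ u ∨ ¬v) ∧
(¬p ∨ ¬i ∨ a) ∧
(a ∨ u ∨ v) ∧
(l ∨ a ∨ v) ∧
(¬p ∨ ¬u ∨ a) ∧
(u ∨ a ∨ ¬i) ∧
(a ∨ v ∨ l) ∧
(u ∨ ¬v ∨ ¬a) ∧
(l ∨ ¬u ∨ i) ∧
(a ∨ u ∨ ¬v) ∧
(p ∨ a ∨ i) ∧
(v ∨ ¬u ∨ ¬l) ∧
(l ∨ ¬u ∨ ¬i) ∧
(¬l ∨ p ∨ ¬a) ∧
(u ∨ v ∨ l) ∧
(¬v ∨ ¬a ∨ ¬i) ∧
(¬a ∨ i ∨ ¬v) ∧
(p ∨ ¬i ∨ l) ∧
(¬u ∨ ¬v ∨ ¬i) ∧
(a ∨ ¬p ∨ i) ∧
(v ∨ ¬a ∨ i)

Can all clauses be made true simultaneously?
No

No, the formula is not satisfiable.

No assignment of truth values to the variables can make all 26 clauses true simultaneously.

The formula is UNSAT (unsatisfiable).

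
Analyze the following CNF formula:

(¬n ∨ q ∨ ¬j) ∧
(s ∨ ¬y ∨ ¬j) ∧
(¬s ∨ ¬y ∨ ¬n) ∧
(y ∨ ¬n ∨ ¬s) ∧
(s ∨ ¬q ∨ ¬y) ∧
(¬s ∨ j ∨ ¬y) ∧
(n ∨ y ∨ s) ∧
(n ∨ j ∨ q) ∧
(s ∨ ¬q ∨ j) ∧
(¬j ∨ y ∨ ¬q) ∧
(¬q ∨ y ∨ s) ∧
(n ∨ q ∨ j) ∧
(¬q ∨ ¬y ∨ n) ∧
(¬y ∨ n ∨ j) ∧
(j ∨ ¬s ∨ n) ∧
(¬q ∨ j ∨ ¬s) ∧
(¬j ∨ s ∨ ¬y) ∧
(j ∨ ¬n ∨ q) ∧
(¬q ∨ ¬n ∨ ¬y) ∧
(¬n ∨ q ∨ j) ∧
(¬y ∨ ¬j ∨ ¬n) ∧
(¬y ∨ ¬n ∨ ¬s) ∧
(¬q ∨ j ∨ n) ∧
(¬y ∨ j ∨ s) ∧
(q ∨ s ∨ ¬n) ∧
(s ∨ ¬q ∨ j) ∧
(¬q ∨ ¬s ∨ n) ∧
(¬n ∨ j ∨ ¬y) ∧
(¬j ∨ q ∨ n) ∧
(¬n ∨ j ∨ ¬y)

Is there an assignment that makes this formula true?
No

No, the formula is not satisfiable.

No assignment of truth values to the variables can make all 30 clauses true simultaneously.

The formula is UNSAT (unsatisfiable).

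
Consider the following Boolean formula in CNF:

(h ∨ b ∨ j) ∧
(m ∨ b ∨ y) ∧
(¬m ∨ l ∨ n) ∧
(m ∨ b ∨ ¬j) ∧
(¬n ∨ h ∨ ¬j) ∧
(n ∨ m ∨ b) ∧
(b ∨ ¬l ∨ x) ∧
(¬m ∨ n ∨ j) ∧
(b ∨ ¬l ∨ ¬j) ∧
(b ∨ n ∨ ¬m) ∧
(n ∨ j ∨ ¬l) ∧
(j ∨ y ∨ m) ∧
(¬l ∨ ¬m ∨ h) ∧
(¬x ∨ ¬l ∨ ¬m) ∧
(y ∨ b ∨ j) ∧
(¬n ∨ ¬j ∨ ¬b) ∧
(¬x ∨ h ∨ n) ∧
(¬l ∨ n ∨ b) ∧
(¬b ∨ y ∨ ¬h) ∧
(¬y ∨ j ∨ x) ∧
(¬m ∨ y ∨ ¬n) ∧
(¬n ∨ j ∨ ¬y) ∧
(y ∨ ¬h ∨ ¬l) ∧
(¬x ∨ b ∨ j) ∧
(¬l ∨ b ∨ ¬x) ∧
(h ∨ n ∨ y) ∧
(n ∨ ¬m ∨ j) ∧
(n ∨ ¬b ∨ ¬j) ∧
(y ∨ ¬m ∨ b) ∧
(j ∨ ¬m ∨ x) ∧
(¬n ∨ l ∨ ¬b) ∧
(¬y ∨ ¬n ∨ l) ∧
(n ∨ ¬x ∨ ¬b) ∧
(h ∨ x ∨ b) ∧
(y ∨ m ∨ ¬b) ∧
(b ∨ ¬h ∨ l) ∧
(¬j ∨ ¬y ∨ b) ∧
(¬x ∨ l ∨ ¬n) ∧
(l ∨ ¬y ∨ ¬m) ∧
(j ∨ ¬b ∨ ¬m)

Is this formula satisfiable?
No

No, the formula is not satisfiable.

No assignment of truth values to the variables can make all 40 clauses true simultaneously.

The formula is UNSAT (unsatisfiable).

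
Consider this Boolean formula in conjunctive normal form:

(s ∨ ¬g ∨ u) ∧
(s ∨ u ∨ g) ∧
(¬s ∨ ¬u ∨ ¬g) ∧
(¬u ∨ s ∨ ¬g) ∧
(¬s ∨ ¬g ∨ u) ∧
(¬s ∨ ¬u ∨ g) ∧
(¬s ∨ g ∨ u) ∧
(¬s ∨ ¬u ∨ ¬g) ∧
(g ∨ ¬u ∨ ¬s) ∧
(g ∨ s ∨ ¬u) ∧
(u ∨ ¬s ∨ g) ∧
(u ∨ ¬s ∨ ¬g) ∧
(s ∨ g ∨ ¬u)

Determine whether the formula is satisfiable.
No

No, the formula is not satisfiable.

No assignment of truth values to the variables can make all 13 clauses true simultaneously.

The formula is UNSAT (unsatisfiable).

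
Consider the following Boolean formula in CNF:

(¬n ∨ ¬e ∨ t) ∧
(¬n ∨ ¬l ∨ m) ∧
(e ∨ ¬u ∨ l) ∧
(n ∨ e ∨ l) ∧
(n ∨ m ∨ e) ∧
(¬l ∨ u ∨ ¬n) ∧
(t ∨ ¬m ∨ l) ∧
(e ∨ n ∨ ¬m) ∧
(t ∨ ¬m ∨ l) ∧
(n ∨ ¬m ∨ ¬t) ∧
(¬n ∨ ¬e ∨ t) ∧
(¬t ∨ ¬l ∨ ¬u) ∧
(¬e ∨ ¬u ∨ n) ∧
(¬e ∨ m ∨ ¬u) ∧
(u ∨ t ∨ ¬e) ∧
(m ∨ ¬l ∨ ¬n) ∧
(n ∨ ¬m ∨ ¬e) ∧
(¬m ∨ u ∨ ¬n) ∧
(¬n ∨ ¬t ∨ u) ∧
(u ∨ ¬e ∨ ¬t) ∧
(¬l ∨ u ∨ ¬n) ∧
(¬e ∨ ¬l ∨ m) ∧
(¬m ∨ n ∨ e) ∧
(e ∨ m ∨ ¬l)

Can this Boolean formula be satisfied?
Yes

Yes, the formula is satisfiable.

One satisfying assignment is: e=False, t=False, l=False, n=True, m=False, u=False

Verification: With this assignment, all 24 clauses evaluate to true.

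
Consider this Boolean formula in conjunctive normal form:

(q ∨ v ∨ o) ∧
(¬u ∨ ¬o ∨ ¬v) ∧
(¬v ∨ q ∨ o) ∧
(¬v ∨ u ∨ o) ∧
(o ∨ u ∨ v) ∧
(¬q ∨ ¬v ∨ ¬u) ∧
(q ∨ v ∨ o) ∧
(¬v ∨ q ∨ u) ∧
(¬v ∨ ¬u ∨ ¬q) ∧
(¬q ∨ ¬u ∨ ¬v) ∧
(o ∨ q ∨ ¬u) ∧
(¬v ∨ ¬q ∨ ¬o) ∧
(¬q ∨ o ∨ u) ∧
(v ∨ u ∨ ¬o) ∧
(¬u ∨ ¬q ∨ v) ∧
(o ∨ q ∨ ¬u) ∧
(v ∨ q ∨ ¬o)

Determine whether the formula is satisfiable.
No

No, the formula is not satisfiable.

No assignment of truth values to the variables can make all 17 clauses true simultaneously.

The formula is UNSAT (unsatisfiable).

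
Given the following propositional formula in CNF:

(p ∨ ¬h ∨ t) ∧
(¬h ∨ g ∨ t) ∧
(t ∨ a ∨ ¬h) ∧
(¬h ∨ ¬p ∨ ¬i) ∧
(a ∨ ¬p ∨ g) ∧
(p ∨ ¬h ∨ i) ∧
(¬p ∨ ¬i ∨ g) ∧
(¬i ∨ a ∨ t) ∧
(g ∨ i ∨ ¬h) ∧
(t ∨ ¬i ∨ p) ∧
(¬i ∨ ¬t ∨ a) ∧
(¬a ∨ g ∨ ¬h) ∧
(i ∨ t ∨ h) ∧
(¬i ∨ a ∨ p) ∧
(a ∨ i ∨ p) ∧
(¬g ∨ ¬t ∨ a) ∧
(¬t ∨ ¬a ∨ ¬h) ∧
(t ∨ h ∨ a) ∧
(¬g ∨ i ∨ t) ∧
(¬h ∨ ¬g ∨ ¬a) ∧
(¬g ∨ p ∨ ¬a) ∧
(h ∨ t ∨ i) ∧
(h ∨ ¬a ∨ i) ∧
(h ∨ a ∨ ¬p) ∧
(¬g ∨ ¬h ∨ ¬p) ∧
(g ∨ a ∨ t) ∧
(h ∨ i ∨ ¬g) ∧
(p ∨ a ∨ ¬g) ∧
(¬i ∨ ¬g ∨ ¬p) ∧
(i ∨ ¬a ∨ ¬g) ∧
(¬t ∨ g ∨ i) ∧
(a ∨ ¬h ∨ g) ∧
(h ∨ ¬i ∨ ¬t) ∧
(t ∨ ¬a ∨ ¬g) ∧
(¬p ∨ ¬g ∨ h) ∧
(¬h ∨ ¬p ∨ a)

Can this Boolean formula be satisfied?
No

No, the formula is not satisfiable.

No assignment of truth values to the variables can make all 36 clauses true simultaneously.

The formula is UNSAT (unsatisfiable).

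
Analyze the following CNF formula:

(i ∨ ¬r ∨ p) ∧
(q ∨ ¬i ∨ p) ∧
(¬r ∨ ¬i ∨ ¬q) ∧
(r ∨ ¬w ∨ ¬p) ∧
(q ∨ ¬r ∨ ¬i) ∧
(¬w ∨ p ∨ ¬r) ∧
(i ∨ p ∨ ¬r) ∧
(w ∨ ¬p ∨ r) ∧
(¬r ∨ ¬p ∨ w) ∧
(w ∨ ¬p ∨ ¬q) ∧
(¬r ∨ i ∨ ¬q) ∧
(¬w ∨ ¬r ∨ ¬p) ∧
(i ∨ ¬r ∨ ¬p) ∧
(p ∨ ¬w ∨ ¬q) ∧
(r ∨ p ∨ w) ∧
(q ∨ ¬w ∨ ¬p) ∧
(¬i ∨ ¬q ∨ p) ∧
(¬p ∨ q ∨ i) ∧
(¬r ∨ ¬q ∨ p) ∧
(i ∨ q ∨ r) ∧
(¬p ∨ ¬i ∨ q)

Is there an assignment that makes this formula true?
No

No, the formula is not satisfiable.

No assignment of truth values to the variables can make all 21 clauses true simultaneously.

The formula is UNSAT (unsatisfiable).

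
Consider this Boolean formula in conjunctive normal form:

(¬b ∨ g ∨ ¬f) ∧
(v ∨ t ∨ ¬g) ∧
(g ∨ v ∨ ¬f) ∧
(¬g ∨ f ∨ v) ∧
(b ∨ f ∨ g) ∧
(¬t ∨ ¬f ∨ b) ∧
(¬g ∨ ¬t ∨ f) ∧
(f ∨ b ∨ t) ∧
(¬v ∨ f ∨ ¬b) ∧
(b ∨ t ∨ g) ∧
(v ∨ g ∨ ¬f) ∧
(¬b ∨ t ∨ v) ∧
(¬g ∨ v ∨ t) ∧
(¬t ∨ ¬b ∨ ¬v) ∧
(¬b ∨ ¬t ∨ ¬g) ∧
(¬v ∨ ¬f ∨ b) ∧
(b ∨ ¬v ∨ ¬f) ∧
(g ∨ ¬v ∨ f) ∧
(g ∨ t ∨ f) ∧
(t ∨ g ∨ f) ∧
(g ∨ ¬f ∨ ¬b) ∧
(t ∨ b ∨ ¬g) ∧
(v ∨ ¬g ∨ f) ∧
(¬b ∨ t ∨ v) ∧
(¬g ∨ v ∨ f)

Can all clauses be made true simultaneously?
Yes

Yes, the formula is satisfiable.

One satisfying assignment is: b=True, v=False, f=False, g=False, t=True

Verification: With this assignment, all 25 clauses evaluate to true.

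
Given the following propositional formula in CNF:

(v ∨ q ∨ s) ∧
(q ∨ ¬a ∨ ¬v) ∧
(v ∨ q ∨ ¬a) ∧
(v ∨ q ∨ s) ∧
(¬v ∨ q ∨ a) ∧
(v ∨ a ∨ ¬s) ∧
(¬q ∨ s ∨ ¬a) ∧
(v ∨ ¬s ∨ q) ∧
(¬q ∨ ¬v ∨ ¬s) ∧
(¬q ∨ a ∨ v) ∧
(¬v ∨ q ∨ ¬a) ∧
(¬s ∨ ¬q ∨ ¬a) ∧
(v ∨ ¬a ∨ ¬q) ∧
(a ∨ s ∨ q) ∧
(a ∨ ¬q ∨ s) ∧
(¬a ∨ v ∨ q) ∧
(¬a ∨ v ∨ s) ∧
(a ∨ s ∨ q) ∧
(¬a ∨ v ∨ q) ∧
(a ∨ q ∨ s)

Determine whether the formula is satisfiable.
No

No, the formula is not satisfiable.

No assignment of truth values to the variables can make all 20 clauses true simultaneously.

The formula is UNSAT (unsatisfiable).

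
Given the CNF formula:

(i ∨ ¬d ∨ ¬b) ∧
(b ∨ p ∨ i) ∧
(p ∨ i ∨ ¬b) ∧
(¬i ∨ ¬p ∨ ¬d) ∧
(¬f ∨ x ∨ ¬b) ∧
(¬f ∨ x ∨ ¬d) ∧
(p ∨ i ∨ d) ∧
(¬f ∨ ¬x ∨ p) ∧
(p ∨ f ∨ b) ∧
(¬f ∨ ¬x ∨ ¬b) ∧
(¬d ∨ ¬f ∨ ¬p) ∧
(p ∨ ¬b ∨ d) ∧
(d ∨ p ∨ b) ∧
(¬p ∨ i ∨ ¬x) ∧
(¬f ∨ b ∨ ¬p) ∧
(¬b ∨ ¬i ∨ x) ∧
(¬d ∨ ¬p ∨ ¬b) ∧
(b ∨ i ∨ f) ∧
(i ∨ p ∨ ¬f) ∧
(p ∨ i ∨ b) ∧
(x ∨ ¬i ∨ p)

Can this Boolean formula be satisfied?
Yes

Yes, the formula is satisfiable.

One satisfying assignment is: i=False, b=True, x=False, f=False, d=False, p=True

Verification: With this assignment, all 21 clauses evaluate to true.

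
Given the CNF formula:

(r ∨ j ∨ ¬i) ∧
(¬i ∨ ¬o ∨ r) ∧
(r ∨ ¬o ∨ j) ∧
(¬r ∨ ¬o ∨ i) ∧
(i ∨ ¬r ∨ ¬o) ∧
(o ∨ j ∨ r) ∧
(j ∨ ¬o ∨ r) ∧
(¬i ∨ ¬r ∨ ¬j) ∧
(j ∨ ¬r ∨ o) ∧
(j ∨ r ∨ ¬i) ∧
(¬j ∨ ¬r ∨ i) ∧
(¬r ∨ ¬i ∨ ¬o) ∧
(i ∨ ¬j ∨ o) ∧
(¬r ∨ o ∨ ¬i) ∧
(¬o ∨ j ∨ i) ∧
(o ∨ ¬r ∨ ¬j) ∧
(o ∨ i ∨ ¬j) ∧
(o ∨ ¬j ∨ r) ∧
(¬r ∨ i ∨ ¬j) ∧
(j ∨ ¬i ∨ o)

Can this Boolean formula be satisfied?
Yes

Yes, the formula is satisfiable.

One satisfying assignment is: j=True, o=True, r=False, i=False

Verification: With this assignment, all 20 clauses evaluate to true.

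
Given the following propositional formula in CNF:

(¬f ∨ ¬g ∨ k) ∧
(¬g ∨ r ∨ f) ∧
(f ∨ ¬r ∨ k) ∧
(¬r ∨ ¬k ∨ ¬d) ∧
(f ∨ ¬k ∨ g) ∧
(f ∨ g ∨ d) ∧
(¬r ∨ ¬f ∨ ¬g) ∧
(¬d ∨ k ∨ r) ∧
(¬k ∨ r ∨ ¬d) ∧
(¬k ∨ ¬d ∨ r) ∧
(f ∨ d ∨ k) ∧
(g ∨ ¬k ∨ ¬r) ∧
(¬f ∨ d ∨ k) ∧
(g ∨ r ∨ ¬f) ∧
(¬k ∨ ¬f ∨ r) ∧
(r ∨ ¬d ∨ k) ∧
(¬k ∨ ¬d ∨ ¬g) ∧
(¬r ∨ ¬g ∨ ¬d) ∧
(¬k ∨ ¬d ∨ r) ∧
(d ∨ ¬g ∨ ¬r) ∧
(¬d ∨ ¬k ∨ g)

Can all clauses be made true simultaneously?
Yes

Yes, the formula is satisfiable.

One satisfying assignment is: d=True, r=True, g=False, k=False, f=True

Verification: With this assignment, all 21 clauses evaluate to true.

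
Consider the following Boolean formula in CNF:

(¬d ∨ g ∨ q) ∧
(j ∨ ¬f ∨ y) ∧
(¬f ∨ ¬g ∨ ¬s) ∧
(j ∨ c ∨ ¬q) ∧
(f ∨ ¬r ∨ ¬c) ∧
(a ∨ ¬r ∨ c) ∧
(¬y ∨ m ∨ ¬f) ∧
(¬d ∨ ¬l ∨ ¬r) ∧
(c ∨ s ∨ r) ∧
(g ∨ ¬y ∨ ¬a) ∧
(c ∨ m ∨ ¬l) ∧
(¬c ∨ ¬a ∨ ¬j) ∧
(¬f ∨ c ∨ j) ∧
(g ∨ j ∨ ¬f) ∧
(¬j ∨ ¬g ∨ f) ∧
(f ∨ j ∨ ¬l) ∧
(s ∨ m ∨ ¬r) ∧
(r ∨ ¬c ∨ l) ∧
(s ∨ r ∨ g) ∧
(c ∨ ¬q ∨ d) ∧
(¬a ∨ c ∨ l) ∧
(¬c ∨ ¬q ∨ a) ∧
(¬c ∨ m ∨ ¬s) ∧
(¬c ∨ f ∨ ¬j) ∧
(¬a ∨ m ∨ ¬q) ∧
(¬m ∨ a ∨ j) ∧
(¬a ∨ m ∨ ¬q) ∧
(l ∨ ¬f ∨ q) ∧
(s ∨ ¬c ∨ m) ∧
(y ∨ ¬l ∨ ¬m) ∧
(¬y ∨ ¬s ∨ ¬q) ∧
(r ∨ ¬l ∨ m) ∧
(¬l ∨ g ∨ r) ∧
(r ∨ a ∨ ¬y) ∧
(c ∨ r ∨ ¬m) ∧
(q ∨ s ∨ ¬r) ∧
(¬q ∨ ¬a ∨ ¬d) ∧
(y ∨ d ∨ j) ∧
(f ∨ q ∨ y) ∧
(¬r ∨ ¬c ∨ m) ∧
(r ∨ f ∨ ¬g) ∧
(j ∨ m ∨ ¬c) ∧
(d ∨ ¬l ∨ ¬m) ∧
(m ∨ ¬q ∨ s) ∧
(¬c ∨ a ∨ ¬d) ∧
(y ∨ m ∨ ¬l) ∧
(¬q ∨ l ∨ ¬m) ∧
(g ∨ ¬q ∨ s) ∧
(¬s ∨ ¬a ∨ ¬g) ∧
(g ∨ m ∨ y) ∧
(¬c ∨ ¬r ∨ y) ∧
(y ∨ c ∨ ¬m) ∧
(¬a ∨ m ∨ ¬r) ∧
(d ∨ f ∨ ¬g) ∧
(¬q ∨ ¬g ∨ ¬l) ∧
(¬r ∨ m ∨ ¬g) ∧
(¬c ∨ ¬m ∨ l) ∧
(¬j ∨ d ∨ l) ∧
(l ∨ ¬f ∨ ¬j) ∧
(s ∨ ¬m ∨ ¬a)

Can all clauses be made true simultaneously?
No

No, the formula is not satisfiable.

No assignment of truth values to the variables can make all 60 clauses true simultaneously.

The formula is UNSAT (unsatisfiable).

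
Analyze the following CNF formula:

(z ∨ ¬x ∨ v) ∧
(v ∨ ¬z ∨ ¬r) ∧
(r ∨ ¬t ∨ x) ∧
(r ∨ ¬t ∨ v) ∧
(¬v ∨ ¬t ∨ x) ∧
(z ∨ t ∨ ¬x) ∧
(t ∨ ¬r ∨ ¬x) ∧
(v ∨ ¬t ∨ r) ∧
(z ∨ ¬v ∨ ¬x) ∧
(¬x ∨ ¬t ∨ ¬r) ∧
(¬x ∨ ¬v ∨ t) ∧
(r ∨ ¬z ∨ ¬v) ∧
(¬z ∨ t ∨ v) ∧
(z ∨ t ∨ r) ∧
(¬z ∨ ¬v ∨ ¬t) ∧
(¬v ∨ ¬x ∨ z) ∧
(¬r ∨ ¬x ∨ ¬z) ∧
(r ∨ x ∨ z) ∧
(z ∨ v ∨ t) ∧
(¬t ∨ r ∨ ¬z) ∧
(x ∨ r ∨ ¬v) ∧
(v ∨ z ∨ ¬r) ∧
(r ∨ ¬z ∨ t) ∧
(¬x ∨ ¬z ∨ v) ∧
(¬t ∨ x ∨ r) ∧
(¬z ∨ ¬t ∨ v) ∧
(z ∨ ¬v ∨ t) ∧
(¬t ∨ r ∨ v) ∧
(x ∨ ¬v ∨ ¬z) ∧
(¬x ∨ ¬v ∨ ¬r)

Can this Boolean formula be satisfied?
No

No, the formula is not satisfiable.

No assignment of truth values to the variables can make all 30 clauses true simultaneously.

The formula is UNSAT (unsatisfiable).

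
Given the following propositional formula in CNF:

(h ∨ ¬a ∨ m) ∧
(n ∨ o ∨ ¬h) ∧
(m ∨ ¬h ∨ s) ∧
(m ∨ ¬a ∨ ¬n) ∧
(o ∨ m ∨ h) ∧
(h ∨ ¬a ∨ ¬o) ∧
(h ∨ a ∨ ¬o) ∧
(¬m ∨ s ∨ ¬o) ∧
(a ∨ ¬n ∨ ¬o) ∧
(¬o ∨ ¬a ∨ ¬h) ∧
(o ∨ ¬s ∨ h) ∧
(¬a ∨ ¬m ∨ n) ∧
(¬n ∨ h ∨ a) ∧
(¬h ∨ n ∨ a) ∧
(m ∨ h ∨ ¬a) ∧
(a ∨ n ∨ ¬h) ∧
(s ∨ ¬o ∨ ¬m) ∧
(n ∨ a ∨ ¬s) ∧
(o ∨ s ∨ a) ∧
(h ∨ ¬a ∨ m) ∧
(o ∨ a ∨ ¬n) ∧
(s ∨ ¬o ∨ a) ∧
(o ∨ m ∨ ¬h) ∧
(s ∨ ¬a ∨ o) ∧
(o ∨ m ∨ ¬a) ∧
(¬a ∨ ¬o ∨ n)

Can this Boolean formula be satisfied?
Yes

Yes, the formula is satisfiable.

One satisfying assignment is: n=True, s=True, a=True, m=True, h=True, o=False

Verification: With this assignment, all 26 clauses evaluate to true.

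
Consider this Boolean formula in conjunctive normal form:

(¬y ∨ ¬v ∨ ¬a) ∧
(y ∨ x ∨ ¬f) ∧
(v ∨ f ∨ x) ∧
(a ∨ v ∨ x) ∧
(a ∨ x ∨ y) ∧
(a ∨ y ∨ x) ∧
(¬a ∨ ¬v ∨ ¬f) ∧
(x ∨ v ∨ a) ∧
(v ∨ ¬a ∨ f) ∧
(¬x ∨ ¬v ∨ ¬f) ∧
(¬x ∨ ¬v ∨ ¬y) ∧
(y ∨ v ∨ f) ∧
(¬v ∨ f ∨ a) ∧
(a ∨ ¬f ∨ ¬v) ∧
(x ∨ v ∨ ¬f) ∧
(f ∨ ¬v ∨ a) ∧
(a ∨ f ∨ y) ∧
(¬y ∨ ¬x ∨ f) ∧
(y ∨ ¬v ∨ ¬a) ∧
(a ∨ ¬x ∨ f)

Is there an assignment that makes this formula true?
Yes

Yes, the formula is satisfiable.

One satisfying assignment is: f=True, v=False, a=False, x=True, y=False

Verification: With this assignment, all 20 clauses evaluate to true.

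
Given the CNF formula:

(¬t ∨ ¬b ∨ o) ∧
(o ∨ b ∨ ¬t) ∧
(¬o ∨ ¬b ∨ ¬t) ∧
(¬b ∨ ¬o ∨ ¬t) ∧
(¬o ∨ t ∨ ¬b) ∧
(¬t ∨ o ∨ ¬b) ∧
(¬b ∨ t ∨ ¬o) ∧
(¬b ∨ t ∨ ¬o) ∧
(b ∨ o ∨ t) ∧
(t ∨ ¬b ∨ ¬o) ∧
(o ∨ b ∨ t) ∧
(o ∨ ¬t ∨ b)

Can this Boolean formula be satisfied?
Yes

Yes, the formula is satisfiable.

One satisfying assignment is: b=True, t=False, o=False

Verification: With this assignment, all 12 clauses evaluate to true.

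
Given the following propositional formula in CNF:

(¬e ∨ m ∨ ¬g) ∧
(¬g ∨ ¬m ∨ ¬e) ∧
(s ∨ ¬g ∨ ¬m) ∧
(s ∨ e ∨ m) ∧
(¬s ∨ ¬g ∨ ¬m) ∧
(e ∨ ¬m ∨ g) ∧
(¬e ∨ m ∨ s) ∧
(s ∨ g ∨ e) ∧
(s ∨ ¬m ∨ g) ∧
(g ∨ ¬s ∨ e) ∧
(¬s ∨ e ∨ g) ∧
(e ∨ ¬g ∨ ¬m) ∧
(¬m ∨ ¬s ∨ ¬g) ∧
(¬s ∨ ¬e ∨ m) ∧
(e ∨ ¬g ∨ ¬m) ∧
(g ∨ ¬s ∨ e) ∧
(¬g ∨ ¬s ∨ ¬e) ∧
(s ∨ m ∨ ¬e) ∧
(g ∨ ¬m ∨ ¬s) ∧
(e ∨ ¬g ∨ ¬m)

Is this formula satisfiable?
Yes

Yes, the formula is satisfiable.

One satisfying assignment is: e=False, g=True, m=False, s=True

Verification: With this assignment, all 20 clauses evaluate to true.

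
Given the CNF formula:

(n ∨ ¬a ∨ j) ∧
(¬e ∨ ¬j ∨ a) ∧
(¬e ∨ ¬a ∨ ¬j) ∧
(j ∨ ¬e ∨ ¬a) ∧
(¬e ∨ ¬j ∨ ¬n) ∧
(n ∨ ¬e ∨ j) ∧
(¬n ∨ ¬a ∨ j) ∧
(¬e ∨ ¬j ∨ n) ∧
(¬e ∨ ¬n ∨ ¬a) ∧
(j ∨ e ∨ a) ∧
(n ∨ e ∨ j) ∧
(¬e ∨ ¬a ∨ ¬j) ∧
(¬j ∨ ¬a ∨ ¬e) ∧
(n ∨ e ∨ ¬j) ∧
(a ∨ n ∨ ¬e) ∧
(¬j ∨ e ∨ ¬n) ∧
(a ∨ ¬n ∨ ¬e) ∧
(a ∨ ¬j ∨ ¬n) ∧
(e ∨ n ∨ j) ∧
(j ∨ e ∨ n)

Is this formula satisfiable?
No

No, the formula is not satisfiable.

No assignment of truth values to the variables can make all 20 clauses true simultaneously.

The formula is UNSAT (unsatisfiable).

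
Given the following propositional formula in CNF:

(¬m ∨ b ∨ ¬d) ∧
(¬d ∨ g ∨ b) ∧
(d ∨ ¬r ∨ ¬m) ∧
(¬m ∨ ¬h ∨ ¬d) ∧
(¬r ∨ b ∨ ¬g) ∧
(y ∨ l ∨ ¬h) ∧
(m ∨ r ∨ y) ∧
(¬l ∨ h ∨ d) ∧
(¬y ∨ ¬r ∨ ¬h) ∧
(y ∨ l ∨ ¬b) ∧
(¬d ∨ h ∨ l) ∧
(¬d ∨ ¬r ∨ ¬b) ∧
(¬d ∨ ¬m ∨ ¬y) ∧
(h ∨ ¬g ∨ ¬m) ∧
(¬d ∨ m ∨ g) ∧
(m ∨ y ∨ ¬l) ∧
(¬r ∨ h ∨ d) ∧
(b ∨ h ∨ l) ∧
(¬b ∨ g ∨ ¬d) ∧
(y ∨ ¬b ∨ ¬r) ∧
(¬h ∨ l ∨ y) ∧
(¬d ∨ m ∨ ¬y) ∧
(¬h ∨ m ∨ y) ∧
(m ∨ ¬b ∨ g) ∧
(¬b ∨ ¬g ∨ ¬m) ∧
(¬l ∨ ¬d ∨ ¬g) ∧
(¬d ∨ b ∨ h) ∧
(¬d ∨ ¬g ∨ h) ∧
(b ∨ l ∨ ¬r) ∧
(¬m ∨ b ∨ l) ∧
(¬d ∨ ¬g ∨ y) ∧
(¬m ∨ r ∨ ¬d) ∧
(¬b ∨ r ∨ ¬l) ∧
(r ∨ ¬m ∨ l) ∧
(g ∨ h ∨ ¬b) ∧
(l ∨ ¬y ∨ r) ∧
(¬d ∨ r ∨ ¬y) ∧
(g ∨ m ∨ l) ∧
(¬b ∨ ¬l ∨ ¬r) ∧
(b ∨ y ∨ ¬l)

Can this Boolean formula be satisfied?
Yes

Yes, the formula is satisfiable.

One satisfying assignment is: b=False, y=True, g=False, r=False, d=False, h=True, l=True, m=False

Verification: With this assignment, all 40 clauses evaluate to true.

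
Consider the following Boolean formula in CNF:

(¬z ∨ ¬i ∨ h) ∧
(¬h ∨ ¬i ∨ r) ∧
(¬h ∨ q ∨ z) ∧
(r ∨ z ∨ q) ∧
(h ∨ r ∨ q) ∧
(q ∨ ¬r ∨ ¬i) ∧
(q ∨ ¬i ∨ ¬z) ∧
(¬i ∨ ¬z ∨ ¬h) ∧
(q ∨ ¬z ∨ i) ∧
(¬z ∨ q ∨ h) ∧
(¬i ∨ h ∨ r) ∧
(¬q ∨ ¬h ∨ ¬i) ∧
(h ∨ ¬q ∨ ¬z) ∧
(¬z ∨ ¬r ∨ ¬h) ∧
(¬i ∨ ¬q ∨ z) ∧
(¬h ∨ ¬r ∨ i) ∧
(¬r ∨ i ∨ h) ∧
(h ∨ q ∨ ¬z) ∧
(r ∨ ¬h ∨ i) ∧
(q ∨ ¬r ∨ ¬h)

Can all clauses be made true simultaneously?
Yes

Yes, the formula is satisfiable.

One satisfying assignment is: z=False, i=False, q=True, r=False, h=False

Verification: With this assignment, all 20 clauses evaluate to true.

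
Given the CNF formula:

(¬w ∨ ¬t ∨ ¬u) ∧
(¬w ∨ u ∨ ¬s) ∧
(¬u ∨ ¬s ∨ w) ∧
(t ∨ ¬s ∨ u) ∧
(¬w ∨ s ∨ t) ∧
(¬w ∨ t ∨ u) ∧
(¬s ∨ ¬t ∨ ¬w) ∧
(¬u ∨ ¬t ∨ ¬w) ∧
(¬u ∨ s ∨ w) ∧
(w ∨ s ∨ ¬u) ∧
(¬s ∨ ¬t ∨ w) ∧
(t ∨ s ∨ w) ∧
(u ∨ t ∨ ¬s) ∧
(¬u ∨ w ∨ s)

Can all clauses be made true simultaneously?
Yes

Yes, the formula is satisfiable.

One satisfying assignment is: w=False, t=True, s=False, u=False

Verification: With this assignment, all 14 clauses evaluate to true.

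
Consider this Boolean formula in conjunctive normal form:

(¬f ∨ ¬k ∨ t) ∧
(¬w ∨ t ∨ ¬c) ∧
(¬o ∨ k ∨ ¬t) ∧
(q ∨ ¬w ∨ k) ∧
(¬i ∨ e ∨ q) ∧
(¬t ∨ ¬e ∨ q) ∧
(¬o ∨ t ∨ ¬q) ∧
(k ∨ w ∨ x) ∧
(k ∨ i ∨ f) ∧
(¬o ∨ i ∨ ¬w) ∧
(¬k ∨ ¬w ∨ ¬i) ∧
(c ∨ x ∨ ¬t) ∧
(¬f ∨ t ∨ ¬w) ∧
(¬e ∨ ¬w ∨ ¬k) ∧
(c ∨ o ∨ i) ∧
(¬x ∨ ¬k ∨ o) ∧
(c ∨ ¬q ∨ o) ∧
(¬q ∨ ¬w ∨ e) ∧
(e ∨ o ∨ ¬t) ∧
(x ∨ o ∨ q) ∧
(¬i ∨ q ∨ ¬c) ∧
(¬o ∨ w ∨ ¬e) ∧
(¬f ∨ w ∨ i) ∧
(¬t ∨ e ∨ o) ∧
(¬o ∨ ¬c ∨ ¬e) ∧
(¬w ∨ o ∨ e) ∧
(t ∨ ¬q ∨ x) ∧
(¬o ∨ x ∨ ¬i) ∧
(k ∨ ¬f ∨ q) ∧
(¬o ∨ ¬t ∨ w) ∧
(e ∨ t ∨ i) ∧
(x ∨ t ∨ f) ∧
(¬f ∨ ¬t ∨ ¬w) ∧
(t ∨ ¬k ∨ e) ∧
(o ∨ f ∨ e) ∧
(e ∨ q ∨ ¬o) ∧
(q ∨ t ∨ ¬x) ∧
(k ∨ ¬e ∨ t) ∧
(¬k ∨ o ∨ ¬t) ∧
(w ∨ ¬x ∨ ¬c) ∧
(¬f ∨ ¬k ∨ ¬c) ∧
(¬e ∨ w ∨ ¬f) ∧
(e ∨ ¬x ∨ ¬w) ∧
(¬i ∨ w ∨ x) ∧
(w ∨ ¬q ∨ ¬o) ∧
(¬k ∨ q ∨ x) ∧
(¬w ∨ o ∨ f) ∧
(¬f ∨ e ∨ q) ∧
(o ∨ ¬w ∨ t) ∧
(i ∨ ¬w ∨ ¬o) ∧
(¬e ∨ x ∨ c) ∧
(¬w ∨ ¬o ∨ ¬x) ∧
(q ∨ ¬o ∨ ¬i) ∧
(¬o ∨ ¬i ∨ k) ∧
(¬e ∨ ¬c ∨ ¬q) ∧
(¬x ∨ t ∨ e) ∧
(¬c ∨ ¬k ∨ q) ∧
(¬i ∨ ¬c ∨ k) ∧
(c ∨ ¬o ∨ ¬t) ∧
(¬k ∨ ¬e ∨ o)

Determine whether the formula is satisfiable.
No

No, the formula is not satisfiable.

No assignment of truth values to the variables can make all 60 clauses true simultaneously.

The formula is UNSAT (unsatisfiable).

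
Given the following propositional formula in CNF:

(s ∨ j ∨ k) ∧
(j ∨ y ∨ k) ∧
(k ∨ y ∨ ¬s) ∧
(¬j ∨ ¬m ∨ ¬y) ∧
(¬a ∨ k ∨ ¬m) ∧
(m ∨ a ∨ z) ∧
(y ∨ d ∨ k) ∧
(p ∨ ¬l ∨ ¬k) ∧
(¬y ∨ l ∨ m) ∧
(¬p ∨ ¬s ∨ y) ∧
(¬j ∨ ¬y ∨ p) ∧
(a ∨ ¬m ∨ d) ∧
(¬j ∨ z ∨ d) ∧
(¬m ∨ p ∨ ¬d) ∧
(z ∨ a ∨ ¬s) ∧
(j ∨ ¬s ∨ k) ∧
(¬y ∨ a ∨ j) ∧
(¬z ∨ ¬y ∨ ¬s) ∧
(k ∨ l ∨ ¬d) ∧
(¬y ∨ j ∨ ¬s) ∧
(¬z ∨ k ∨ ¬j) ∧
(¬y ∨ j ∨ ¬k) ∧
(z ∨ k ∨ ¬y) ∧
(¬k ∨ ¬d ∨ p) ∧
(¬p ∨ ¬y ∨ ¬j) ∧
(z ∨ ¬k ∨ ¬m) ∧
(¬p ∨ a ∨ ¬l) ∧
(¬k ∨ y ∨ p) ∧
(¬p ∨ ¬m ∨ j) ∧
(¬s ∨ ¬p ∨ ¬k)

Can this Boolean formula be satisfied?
Yes

Yes, the formula is satisfiable.

One satisfying assignment is: k=True, z=True, l=False, d=False, s=False, a=True, j=True, y=False, p=True, m=True

Verification: With this assignment, all 30 clauses evaluate to true.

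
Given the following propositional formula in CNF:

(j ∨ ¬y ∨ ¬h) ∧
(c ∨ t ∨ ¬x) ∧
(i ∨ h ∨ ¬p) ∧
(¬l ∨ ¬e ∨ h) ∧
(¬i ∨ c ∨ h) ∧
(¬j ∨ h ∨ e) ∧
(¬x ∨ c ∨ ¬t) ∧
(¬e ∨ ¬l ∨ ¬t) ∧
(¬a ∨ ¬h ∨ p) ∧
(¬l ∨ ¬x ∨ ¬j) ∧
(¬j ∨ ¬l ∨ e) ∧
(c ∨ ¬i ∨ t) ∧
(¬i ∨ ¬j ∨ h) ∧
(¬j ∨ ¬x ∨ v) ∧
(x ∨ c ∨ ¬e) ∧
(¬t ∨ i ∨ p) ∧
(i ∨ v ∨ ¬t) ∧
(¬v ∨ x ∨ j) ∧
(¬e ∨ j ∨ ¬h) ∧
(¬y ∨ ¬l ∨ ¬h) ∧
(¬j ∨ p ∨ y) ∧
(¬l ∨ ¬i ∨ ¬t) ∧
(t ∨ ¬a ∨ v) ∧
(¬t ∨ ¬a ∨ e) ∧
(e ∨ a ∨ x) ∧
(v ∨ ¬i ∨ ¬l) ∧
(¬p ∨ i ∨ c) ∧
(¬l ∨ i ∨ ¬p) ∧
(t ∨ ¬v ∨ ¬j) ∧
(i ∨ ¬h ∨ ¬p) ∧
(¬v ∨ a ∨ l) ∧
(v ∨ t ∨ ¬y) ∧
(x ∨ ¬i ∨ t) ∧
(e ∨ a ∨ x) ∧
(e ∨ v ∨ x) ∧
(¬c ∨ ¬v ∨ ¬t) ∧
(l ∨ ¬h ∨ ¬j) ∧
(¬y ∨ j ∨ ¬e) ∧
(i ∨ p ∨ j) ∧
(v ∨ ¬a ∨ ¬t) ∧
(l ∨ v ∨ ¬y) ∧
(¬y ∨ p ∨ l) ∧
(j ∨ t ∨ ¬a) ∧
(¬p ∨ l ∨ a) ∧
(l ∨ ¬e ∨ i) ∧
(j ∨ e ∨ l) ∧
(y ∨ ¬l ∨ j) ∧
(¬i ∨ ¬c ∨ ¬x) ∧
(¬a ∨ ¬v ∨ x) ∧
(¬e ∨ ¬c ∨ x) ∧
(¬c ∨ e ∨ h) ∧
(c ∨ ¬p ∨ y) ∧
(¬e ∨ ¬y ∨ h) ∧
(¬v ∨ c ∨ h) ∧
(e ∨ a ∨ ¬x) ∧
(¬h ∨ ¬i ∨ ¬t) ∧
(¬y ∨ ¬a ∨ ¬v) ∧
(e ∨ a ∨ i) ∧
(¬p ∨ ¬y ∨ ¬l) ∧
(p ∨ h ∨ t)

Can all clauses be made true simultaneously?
No

No, the formula is not satisfiable.

No assignment of truth values to the variables can make all 60 clauses true simultaneously.

The formula is UNSAT (unsatisfiable).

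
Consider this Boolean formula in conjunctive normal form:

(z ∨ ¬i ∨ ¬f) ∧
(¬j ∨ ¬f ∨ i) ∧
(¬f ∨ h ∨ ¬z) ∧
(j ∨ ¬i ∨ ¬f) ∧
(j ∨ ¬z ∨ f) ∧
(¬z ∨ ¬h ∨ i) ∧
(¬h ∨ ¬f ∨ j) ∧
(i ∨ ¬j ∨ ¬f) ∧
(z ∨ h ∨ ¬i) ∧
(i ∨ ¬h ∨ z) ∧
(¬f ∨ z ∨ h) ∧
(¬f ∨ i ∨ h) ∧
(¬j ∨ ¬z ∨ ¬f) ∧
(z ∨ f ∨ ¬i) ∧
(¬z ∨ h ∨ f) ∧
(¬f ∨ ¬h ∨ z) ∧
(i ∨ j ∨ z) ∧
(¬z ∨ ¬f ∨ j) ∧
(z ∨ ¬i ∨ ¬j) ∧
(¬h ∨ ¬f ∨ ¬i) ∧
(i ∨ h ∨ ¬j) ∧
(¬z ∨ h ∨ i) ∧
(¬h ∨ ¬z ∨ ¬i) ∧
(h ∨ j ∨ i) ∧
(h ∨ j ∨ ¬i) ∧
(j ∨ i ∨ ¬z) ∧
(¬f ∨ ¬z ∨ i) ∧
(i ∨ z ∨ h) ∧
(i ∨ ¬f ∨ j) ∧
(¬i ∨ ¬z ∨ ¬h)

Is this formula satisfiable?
No

No, the formula is not satisfiable.

No assignment of truth values to the variables can make all 30 clauses true simultaneously.

The formula is UNSAT (unsatisfiable).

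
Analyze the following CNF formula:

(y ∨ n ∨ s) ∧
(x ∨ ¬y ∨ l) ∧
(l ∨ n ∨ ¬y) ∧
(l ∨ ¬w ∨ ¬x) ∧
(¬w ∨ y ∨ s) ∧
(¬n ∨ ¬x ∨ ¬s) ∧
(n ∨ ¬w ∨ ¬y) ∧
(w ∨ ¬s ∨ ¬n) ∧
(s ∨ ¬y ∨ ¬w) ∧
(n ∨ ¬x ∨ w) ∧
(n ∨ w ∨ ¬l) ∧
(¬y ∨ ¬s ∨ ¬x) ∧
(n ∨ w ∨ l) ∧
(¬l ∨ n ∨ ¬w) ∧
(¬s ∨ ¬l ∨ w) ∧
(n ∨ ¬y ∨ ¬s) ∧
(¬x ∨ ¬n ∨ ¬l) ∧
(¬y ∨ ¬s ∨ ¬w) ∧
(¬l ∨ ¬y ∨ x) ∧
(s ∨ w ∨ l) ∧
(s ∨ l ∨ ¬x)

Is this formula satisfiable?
Yes

Yes, the formula is satisfiable.

One satisfying assignment is: y=False, l=False, w=True, s=True, n=False, x=False

Verification: With this assignment, all 21 clauses evaluate to true.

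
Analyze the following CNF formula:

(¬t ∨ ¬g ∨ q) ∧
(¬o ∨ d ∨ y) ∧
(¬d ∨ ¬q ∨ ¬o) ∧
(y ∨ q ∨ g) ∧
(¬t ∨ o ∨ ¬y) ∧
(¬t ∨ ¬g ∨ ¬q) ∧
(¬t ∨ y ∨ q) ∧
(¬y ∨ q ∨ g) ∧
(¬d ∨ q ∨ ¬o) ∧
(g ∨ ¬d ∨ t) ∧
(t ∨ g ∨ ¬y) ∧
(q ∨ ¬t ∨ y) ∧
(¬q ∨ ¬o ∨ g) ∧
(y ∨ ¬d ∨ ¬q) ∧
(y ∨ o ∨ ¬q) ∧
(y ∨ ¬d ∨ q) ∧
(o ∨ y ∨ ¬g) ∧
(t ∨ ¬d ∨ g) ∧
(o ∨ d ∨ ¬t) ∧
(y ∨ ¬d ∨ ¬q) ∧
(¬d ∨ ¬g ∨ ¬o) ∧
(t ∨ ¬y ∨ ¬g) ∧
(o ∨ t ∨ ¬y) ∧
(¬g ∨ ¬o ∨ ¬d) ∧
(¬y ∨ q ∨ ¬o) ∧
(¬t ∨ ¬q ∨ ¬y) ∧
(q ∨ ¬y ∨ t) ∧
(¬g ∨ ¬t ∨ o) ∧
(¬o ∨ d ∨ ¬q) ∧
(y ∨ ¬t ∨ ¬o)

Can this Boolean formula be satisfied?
No

No, the formula is not satisfiable.

No assignment of truth values to the variables can make all 30 clauses true simultaneously.

The formula is UNSAT (unsatisfiable).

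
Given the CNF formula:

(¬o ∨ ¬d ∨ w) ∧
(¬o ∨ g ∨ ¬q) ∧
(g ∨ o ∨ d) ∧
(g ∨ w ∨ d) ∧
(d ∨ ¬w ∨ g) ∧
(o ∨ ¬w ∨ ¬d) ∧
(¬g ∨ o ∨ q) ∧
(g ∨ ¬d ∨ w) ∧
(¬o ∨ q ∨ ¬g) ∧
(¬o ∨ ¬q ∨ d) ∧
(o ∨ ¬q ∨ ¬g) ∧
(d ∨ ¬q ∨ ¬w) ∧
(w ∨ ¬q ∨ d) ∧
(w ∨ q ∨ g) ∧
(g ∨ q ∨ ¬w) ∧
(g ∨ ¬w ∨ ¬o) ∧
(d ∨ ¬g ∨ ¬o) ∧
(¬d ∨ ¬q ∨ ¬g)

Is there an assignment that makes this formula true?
No

No, the formula is not satisfiable.

No assignment of truth values to the variables can make all 18 clauses true simultaneously.

The formula is UNSAT (unsatisfiable).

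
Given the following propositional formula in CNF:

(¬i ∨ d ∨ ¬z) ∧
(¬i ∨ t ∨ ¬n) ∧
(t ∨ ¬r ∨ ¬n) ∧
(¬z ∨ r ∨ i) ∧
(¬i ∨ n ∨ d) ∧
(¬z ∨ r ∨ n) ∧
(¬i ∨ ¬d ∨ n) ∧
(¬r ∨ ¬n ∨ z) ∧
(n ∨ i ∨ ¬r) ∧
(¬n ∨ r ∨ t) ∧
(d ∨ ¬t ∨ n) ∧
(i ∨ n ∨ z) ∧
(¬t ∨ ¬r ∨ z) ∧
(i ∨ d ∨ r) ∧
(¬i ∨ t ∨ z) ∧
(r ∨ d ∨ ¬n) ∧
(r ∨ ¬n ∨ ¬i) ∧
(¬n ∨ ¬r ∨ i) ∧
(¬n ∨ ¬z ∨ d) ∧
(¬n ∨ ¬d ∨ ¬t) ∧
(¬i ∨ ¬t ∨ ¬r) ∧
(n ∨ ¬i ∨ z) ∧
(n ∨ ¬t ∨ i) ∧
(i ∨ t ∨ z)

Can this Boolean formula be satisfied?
No

No, the formula is not satisfiable.

No assignment of truth values to the variables can make all 24 clauses true simultaneously.

The formula is UNSAT (unsatisfiable).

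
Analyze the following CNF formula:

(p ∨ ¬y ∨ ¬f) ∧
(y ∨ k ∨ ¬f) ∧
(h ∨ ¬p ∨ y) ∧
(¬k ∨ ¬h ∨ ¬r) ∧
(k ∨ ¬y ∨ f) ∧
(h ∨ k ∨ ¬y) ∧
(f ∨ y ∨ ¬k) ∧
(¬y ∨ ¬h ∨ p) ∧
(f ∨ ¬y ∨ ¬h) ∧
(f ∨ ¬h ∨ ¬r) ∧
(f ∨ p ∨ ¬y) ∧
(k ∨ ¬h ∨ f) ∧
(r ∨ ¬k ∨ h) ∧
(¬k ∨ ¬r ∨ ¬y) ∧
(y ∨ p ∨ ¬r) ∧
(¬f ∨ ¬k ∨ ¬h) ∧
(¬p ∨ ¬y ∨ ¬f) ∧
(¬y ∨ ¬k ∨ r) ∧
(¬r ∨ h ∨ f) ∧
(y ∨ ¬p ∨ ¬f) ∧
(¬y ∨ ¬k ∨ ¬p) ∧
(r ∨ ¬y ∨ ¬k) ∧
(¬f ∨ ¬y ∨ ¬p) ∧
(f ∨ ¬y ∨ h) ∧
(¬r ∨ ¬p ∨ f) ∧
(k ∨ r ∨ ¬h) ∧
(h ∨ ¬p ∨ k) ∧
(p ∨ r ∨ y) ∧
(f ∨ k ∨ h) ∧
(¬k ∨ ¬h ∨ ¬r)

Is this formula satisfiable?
No

No, the formula is not satisfiable.

No assignment of truth values to the variables can make all 30 clauses true simultaneously.

The formula is UNSAT (unsatisfiable).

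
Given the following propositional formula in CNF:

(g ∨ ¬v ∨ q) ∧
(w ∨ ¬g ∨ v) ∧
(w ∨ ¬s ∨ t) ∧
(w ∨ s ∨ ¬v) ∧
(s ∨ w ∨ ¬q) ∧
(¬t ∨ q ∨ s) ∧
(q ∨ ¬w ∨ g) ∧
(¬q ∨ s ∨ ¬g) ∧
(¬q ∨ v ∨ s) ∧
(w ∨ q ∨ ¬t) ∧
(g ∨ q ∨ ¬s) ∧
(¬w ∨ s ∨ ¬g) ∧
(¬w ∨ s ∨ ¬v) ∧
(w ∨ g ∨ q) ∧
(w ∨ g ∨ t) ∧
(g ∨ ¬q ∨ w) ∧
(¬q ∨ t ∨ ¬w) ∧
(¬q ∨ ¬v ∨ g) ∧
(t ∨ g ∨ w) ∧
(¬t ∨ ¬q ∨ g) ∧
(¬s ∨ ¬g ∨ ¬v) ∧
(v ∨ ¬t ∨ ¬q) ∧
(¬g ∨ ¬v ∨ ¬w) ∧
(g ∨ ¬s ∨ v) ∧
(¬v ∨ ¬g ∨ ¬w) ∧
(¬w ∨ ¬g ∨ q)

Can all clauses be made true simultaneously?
No

No, the formula is not satisfiable.

No assignment of truth values to the variables can make all 26 clauses true simultaneously.

The formula is UNSAT (unsatisfiable).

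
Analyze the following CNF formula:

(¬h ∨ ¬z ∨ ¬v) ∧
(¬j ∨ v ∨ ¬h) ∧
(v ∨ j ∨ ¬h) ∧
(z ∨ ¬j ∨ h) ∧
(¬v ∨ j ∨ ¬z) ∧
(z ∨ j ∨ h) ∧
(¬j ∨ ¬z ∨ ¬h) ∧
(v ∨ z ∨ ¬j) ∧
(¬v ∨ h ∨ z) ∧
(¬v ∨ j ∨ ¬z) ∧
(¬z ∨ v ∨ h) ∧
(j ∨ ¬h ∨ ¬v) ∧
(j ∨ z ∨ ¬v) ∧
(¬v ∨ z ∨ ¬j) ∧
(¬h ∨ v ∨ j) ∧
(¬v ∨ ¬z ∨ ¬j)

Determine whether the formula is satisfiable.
No

No, the formula is not satisfiable.

No assignment of truth values to the variables can make all 16 clauses true simultaneously.

The formula is UNSAT (unsatisfiable).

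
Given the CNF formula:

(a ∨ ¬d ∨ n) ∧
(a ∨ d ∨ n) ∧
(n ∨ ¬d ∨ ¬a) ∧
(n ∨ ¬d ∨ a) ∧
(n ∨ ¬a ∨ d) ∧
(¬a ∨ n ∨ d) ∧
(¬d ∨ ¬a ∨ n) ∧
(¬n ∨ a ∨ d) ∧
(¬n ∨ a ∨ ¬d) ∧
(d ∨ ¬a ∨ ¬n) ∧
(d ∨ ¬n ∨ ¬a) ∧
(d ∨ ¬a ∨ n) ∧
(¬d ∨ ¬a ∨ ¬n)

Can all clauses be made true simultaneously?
No

No, the formula is not satisfiable.

No assignment of truth values to the variables can make all 13 clauses true simultaneously.

The formula is UNSAT (unsatisfiable).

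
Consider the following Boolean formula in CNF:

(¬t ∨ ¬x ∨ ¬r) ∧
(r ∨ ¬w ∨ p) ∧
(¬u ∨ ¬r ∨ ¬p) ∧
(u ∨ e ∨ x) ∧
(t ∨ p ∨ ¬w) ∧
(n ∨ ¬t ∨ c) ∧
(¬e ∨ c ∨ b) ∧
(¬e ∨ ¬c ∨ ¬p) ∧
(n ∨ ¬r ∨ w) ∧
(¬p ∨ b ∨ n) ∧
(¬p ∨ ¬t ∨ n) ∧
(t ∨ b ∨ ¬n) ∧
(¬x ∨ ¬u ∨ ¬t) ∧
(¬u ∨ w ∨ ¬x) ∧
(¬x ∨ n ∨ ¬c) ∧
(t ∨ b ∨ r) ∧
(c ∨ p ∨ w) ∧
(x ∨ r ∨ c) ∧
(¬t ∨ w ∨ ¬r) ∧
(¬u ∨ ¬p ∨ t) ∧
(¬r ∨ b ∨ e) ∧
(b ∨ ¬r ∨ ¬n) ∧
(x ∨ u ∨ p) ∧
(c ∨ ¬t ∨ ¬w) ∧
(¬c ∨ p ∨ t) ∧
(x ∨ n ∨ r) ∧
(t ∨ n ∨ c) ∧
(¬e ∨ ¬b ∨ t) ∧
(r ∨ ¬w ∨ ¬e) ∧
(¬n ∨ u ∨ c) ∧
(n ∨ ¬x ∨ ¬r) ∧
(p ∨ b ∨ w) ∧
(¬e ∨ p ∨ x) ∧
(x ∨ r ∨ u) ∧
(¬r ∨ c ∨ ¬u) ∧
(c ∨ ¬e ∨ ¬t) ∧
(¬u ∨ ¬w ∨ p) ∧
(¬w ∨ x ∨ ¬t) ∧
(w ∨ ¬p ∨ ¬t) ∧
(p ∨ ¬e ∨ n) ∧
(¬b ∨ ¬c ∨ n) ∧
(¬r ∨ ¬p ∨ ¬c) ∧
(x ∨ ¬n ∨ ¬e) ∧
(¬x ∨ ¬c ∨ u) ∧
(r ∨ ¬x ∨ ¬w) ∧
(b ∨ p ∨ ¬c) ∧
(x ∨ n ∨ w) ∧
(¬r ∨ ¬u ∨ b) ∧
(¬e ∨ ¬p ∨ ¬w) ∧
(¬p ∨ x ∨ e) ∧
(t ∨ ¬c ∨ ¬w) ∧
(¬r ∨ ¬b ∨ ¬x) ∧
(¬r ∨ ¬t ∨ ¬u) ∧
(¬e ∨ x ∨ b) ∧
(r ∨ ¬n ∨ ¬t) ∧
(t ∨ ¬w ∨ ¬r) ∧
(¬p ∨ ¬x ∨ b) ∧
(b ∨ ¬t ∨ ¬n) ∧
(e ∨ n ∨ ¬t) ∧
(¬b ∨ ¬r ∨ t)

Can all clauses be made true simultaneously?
No

No, the formula is not satisfiable.

No assignment of truth values to the variables can make all 60 clauses true simultaneously.

The formula is UNSAT (unsatisfiable).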